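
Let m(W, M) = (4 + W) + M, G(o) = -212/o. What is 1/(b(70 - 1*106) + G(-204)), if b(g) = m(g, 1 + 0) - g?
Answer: 51/308 ≈ 0.16558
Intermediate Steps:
m(W, M) = 4 + M + W
b(g) = 5 (b(g) = (4 + (1 + 0) + g) - g = (4 + 1 + g) - g = (5 + g) - g = 5)
1/(b(70 - 1*106) + G(-204)) = 1/(5 - 212/(-204)) = 1/(5 - 212*(-1/204)) = 1/(5 + 53/51) = 1/(308/51) = 51/308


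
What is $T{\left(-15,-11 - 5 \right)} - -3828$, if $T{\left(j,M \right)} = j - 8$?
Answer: $3805$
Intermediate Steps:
$T{\left(j,M \right)} = -8 + j$
$T{\left(-15,-11 - 5 \right)} - -3828 = \left(-8 - 15\right) - -3828 = -23 + 3828 = 3805$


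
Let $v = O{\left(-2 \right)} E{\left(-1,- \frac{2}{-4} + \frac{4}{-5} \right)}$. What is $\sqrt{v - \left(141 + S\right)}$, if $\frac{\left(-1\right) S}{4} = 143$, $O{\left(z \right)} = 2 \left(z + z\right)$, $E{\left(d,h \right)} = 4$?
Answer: $\sqrt{399} \approx 19.975$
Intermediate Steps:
$O{\left(z \right)} = 4 z$ ($O{\left(z \right)} = 2 \cdot 2 z = 4 z$)
$S = -572$ ($S = \left(-4\right) 143 = -572$)
$v = -32$ ($v = 4 \left(-2\right) 4 = \left(-8\right) 4 = -32$)
$\sqrt{v - \left(141 + S\right)} = \sqrt{-32 - -431} = \sqrt{-32 + \left(-141 + 572\right)} = \sqrt{-32 + 431} = \sqrt{399}$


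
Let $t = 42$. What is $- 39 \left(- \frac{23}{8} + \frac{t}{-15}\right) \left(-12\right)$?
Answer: $- \frac{26559}{10} \approx -2655.9$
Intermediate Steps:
$- 39 \left(- \frac{23}{8} + \frac{t}{-15}\right) \left(-12\right) = - 39 \left(- \frac{23}{8} + \frac{42}{-15}\right) \left(-12\right) = - 39 \left(\left(-23\right) \frac{1}{8} + 42 \left(- \frac{1}{15}\right)\right) \left(-12\right) = - 39 \left(- \frac{23}{8} - \frac{14}{5}\right) \left(-12\right) = \left(-39\right) \left(- \frac{227}{40}\right) \left(-12\right) = \frac{8853}{40} \left(-12\right) = - \frac{26559}{10}$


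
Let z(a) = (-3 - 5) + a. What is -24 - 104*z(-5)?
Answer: 1328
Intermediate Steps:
z(a) = -8 + a
-24 - 104*z(-5) = -24 - 104*(-8 - 5) = -24 - 104*(-13) = -24 + 1352 = 1328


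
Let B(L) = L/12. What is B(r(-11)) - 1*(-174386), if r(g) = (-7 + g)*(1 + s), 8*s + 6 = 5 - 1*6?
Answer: 2790173/16 ≈ 1.7439e+5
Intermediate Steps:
s = -7/8 (s = -3/4 + (5 - 1*6)/8 = -3/4 + (5 - 6)/8 = -3/4 + (1/8)*(-1) = -3/4 - 1/8 = -7/8 ≈ -0.87500)
r(g) = -7/8 + g/8 (r(g) = (-7 + g)*(1 - 7/8) = (-7 + g)*(1/8) = -7/8 + g/8)
B(L) = L/12 (B(L) = L*(1/12) = L/12)
B(r(-11)) - 1*(-174386) = (-7/8 + (1/8)*(-11))/12 - 1*(-174386) = (-7/8 - 11/8)/12 + 174386 = (1/12)*(-9/4) + 174386 = -3/16 + 174386 = 2790173/16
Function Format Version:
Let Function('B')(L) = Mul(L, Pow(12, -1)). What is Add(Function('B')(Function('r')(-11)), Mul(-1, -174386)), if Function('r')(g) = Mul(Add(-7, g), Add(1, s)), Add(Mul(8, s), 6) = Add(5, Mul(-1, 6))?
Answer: Rational(2790173, 16) ≈ 1.7439e+5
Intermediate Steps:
s = Rational(-7, 8) (s = Add(Rational(-3, 4), Mul(Rational(1, 8), Add(5, Mul(-1, 6)))) = Add(Rational(-3, 4), Mul(Rational(1, 8), Add(5, -6))) = Add(Rational(-3, 4), Mul(Rational(1, 8), -1)) = Add(Rational(-3, 4), Rational(-1, 8)) = Rational(-7, 8) ≈ -0.87500)
Function('r')(g) = Add(Rational(-7, 8), Mul(Rational(1, 8), g)) (Function('r')(g) = Mul(Add(-7, g), Add(1, Rational(-7, 8))) = Mul(Add(-7, g), Rational(1, 8)) = Add(Rational(-7, 8), Mul(Rational(1, 8), g)))
Function('B')(L) = Mul(Rational(1, 12), L) (Function('B')(L) = Mul(L, Rational(1, 12)) = Mul(Rational(1, 12), L))
Add(Function('B')(Function('r')(-11)), Mul(-1, -174386)) = Add(Mul(Rational(1, 12), Add(Rational(-7, 8), Mul(Rational(1, 8), -11))), Mul(-1, -174386)) = Add(Mul(Rational(1, 12), Add(Rational(-7, 8), Rational(-11, 8))), 174386) = Add(Mul(Rational(1, 12), Rational(-9, 4)), 174386) = Add(Rational(-3, 16), 174386) = Rational(2790173, 16)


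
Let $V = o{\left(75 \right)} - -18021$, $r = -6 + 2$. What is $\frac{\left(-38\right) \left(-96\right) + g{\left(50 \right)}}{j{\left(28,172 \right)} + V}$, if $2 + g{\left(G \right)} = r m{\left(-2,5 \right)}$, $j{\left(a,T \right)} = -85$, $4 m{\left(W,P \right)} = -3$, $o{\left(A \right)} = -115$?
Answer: $\frac{3649}{17821} \approx 0.20476$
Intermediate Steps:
$m{\left(W,P \right)} = - \frac{3}{4}$ ($m{\left(W,P \right)} = \frac{1}{4} \left(-3\right) = - \frac{3}{4}$)
$r = -4$
$V = 17906$ ($V = -115 - -18021 = -115 + 18021 = 17906$)
$g{\left(G \right)} = 1$ ($g{\left(G \right)} = -2 - -3 = -2 + 3 = 1$)
$\frac{\left(-38\right) \left(-96\right) + g{\left(50 \right)}}{j{\left(28,172 \right)} + V} = \frac{\left(-38\right) \left(-96\right) + 1}{-85 + 17906} = \frac{3648 + 1}{17821} = 3649 \cdot \frac{1}{17821} = \frac{3649}{17821}$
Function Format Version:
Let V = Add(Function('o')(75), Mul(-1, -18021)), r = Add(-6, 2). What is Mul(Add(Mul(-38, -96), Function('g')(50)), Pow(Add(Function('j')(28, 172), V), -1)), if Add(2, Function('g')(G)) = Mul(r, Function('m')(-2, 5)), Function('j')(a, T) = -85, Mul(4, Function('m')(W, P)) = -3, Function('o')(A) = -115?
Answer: Rational(3649, 17821) ≈ 0.20476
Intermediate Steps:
Function('m')(W, P) = Rational(-3, 4) (Function('m')(W, P) = Mul(Rational(1, 4), -3) = Rational(-3, 4))
r = -4
V = 17906 (V = Add(-115, Mul(-1, -18021)) = Add(-115, 18021) = 17906)
Function('g')(G) = 1 (Function('g')(G) = Add(-2, Mul(-4, Rational(-3, 4))) = Add(-2, 3) = 1)
Mul(Add(Mul(-38, -96), Function('g')(50)), Pow(Add(Function('j')(28, 172), V), -1)) = Mul(Add(Mul(-38, -96), 1), Pow(Add(-85, 17906), -1)) = Mul(Add(3648, 1), Pow(17821, -1)) = Mul(3649, Rational(1, 17821)) = Rational(3649, 17821)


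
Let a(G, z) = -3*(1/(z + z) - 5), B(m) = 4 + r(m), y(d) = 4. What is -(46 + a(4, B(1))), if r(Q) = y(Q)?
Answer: -973/16 ≈ -60.813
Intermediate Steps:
r(Q) = 4
B(m) = 8 (B(m) = 4 + 4 = 8)
a(G, z) = 15 - 3/(2*z) (a(G, z) = -3*(1/(2*z) - 5) = -3*(-5 + 1/(2*z)) = 15 - 3/(2*z))
-(46 + a(4, B(1))) = -(46 + (15 - 3/2/8)) = -(46 + (15 - 3/2*⅛)) = -(46 + (15 - 3/16)) = -(46 + 237/16) = -1*973/16 = -973/16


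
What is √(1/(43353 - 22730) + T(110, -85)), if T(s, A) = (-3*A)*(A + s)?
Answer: √2711339342998/20623 ≈ 79.844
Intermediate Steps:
T(s, A) = -3*A*(A + s)
√(1/(43353 - 22730) + T(110, -85)) = √(1/(43353 - 22730) - 3*(-85)*(-85 + 110)) = √(1/20623 - 3*(-85)*25) = √(1/20623 + 6375) = √(131471626/20623) = √2711339342998/20623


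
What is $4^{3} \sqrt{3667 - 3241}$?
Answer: $64 \sqrt{426} \approx 1320.9$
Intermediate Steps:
$4^{3} \sqrt{3667 - 3241} = 64 \sqrt{426}$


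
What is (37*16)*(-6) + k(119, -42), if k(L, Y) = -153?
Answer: -3705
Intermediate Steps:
(37*16)*(-6) + k(119, -42) = (37*16)*(-6) - 153 = 592*(-6) - 153 = -3552 - 153 = -3705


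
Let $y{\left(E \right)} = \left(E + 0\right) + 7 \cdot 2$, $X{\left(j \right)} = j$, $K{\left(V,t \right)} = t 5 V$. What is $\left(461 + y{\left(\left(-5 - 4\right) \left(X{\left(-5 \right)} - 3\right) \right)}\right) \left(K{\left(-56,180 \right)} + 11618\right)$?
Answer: $-21213754$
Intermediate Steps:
$K{\left(V,t \right)} = 5 V t$ ($K{\left(V,t \right)} = 5 t V = 5 V t$)
$y{\left(E \right)} = 14 + E$ ($y{\left(E \right)} = E + 14 = 14 + E$)
$\left(461 + y{\left(\left(-5 - 4\right) \left(X{\left(-5 \right)} - 3\right) \right)}\right) \left(K{\left(-56,180 \right)} + 11618\right) = \left(461 + \left(14 + \left(-5 - 4\right) \left(-5 - 3\right)\right)\right) \left(5 \left(-56\right) 180 + 11618\right) = \left(461 + \left(14 - -72\right)\right) \left(-50400 + 11618\right) = \left(461 + \left(14 + 72\right)\right) \left(-38782\right) = \left(461 + 86\right) \left(-38782\right) = 547 \left(-38782\right) = -21213754$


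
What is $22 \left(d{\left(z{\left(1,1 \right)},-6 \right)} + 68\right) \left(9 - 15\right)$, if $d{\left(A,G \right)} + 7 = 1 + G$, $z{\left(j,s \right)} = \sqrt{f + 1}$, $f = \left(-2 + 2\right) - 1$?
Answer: $-7392$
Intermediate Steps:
$f = -1$ ($f = 0 - 1 = -1$)
$z{\left(j,s \right)} = 0$ ($z{\left(j,s \right)} = \sqrt{-1 + 1} = \sqrt{0} = 0$)
$d{\left(A,G \right)} = -6 + G$ ($d{\left(A,G \right)} = -7 + \left(1 + G\right) = -6 + G$)
$22 \left(d{\left(z{\left(1,1 \right)},-6 \right)} + 68\right) \left(9 - 15\right) = 22 \left(\left(-6 - 6\right) + 68\right) \left(9 - 15\right) = 22 \left(-12 + 68\right) \left(9 - 15\right) = 22 \cdot 56 \left(-6\right) = 22 \left(-336\right) = -7392$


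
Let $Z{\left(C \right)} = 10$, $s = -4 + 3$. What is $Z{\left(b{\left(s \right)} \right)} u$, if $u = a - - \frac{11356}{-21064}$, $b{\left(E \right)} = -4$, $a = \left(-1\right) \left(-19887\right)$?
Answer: $\frac{523610515}{2633} \approx 1.9886 \cdot 10^{5}$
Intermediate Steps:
$a = 19887$
$s = -1$
$u = \frac{104722103}{5266}$ ($u = 19887 - - \frac{11356}{-21064} = 19887 - \left(-11356\right) \left(- \frac{1}{21064}\right) = 19887 - \frac{2839}{5266} = \frac{104722103}{5266} \approx 19886.0$)
$Z{\left(b{\left(s \right)} \right)} u = 10 \cdot \frac{104722103}{5266} = \frac{523610515}{2633}$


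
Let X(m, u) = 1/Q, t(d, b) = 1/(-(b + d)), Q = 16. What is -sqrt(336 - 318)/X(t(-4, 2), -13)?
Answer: -48*sqrt(2) ≈ -67.882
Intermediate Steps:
t(d, b) = 1/(-b - d)
X(m, u) = 1/16
-sqrt(336 - 318)/X(t(-4, 2), -13) = -sqrt(336 - 318)/1/16 = -sqrt(18)*16 = -3*sqrt(2)*16 = -48*sqrt(2)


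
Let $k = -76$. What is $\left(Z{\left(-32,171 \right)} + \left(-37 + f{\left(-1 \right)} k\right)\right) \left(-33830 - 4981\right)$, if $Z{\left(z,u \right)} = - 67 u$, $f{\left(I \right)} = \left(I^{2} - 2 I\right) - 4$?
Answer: $443143998$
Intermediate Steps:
$f{\left(I \right)} = -4 + I^{2} - 2 I$
$\left(Z{\left(-32,171 \right)} + \left(-37 + f{\left(-1 \right)} k\right)\right) \left(-33830 - 4981\right) = \left(\left(-67\right) 171 - \left(37 - \left(-4 + \left(-1\right)^{2} - -2\right) \left(-76\right)\right)\right) \left(-33830 - 4981\right) = \left(-11457 - \left(37 - \left(-4 + 1 + 2\right) \left(-76\right)\right)\right) \left(-38811\right) = \left(-11457 - -39\right) \left(-38811\right) = \left(-11457 + \left(-37 + 76\right)\right) \left(-38811\right) = \left(-11457 + 39\right) \left(-38811\right) = \left(-11418\right) \left(-38811\right) = 443143998$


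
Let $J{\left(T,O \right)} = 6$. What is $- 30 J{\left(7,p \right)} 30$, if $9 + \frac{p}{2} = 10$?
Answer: $-5400$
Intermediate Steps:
$p = 2$ ($p = -18 + 2 \cdot 10 = -18 + 20 = 2$)
$- 30 J{\left(7,p \right)} 30 = \left(-30\right) 6 \cdot 30 = \left(-180\right) 30 = -5400$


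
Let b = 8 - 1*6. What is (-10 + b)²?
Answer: 64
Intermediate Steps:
b = 2 (b = 8 - 6 = 2)
(-10 + b)² = (-10 + 2)² = (-8)² = 64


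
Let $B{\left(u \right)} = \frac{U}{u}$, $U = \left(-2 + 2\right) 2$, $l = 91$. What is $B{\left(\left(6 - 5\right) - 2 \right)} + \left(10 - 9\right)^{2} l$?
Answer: $91$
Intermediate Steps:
$U = 0$ ($U = 0 \cdot 2 = 0$)
$B{\left(u \right)} = 0$ ($B{\left(u \right)} = \frac{0}{u} = 0$)
$B{\left(\left(6 - 5\right) - 2 \right)} + \left(10 - 9\right)^{2} l = 0 + \left(10 - 9\right)^{2} \cdot 91 = 0 + 1^{2} \cdot 91 = 0 + 1 \cdot 91 = 0 + 91 = 91$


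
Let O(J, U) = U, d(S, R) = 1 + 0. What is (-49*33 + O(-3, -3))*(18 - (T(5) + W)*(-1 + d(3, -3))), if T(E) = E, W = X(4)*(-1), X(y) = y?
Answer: -29160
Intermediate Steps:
d(S, R) = 1
W = -4 (W = 4*(-1) = -4)
(-49*33 + O(-3, -3))*(18 - (T(5) + W)*(-1 + d(3, -3))) = (-49*33 - 3)*(18 - (5 - 4)*(-1 + 1)) = (-1617 - 3)*(18 - 0) = -1620*(18 - 1*0) = -1620*(18 + 0) = -1620*18 = -29160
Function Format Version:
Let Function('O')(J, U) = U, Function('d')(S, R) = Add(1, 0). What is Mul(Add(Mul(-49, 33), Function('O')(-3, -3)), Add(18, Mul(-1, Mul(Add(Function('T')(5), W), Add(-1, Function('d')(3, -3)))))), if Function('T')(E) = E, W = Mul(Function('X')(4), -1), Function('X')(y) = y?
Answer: -29160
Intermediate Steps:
Function('d')(S, R) = 1
W = -4 (W = Mul(4, -1) = -4)
Mul(Add(Mul(-49, 33), Function('O')(-3, -3)), Add(18, Mul(-1, Mul(Add(Function('T')(5), W), Add(-1, Function('d')(3, -3)))))) = Mul(Add(Mul(-49, 33), -3), Add(18, Mul(-1, Mul(Add(5, -4), Add(-1, 1))))) = Mul(Add(-1617, -3), Add(18, Mul(-1, Mul(1, 0)))) = Mul(-1620, Add(18, Mul(-1, 0))) = Mul(-1620, Add(18, 0)) = Mul(-1620, 18) = -29160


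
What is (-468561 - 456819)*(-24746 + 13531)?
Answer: 10378136700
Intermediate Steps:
(-468561 - 456819)*(-24746 + 13531) = -925380*(-11215) = 10378136700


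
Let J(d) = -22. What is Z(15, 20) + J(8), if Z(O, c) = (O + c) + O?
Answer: 28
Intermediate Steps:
Z(O, c) = c + 2*O
Z(15, 20) + J(8) = (20 + 2*15) - 22 = (20 + 30) - 22 = 50 - 22 = 28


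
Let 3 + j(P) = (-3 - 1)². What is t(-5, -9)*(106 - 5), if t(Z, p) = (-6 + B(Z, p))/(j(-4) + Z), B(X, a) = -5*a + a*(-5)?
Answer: 2121/2 ≈ 1060.5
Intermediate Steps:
j(P) = 13 (j(P) = -3 + (-3 - 1)² = -3 + (-4)² = -3 + 16 = 13)
B(X, a) = -10*a (B(X, a) = -5*a - 5*a = -10*a)
t(Z, p) = (-6 - 10*p)/(13 + Z)
t(-5, -9)*(106 - 5) = (2*(-3 - 5*(-9))/(13 - 5))*(106 - 5) = (2*(-3 + 45)/8)*101 = (2*(⅛)*42)*101 = (21/2)*101 = 2121/2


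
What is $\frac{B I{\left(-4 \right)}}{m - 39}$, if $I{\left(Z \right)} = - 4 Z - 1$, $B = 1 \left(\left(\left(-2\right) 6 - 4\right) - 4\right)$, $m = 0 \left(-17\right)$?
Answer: $\frac{100}{13} \approx 7.6923$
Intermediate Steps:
$m = 0$
$B = -20$ ($B = 1 \left(\left(-12 - 4\right) - 4\right) = 1 \left(-16 - 4\right) = 1 \left(-20\right) = -20$)
$I{\left(Z \right)} = -1 - 4 Z$
$\frac{B I{\left(-4 \right)}}{m - 39} = \frac{\left(-20\right) \left(-1 - -16\right)}{0 - 39} = \frac{\left(-20\right) \left(-1 + 16\right)}{-39} = \left(-20\right) 15 \left(- \frac{1}{39}\right) = \left(-300\right) \left(- \frac{1}{39}\right) = \frac{100}{13}$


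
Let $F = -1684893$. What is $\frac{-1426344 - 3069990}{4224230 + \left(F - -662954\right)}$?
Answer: $- \frac{4496334}{3202291} \approx -1.4041$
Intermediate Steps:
$\frac{-1426344 - 3069990}{4224230 + \left(F - -662954\right)} = \frac{-1426344 - 3069990}{4224230 - 1021939} = - \frac{4496334}{4224230 + \left(-1684893 + 662954\right)} = - \frac{4496334}{4224230 - 1021939} = - \frac{4496334}{3202291}$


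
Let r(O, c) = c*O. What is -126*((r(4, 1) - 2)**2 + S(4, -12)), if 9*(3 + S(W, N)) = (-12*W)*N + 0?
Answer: -8190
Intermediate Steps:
r(O, c) = O*c
S(W, N) = -3 - 4*N*W/3 (S(W, N) = -3 + ((-12*W)*N + 0)/9 = -3 + (-12*N*W + 0)/9 = -3 + (-12*N*W)/9 = -3 - 4*N*W/3)
-126*((r(4, 1) - 2)**2 + S(4, -12)) = -126*((4*1 - 2)**2 + (-3 - 4/3*(-12)*4)) = -126*((4 - 2)**2 + (-3 + 64)) = -126*(2**2 + 61) = -126*(4 + 61) = -126*65 = -8190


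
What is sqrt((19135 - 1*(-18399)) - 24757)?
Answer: sqrt(12777) ≈ 113.04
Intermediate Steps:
sqrt((19135 - 1*(-18399)) - 24757) = sqrt((19135 + 18399) - 24757) = sqrt(37534 - 24757) = sqrt(12777)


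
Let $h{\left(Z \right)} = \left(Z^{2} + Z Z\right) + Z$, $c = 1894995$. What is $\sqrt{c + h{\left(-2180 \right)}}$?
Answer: $\sqrt{11397615} \approx 3376.0$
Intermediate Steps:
$h{\left(Z \right)} = Z + 2 Z^{2}$ ($h{\left(Z \right)} = \left(Z^{2} + Z^{2}\right) + Z = 2 Z^{2} + Z = Z + 2 Z^{2}$)
$\sqrt{c + h{\left(-2180 \right)}} = \sqrt{1894995 - 2180 \left(1 + 2 \left(-2180\right)\right)} = \sqrt{1894995 - 2180 \left(1 - 4360\right)} = \sqrt{1894995 - -9502620} = \sqrt{1894995 + 9502620} = \sqrt{11397615}$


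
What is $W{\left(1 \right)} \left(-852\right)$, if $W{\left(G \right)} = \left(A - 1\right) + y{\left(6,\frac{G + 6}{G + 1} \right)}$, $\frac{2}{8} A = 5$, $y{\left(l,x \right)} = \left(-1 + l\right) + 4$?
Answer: $-23856$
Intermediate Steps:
$y{\left(l,x \right)} = 3 + l$
$A = 20$ ($A = 4 \cdot 5 = 20$)
$W{\left(G \right)} = 28$ ($W{\left(G \right)} = \left(20 - 1\right) + \left(3 + 6\right) = 19 + 9 = 28$)
$W{\left(1 \right)} \left(-852\right) = 28 \left(-852\right) = -23856$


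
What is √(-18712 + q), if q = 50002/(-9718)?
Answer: I*√441909573131/4859 ≈ 136.81*I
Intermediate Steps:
q = -25001/4859 (q = 50002*(-1/9718) = -25001/4859 ≈ -5.1453)
√(-18712 + q) = √(-18712 - 25001/4859) = √(-90946609/4859) = I*√441909573131/4859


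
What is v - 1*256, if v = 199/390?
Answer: -99641/390 ≈ -255.49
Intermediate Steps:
v = 199/390 (v = 199*(1/390) = 199/390 ≈ 0.51026)
v - 1*256 = 199/390 - 1*256 = 199/390 - 256 = -99641/390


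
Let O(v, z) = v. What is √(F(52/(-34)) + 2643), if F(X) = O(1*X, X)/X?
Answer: 2*√661 ≈ 51.420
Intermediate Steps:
F(X) = 1 (F(X) = (1*X)/X = X/X = 1)
√(F(52/(-34)) + 2643) = √(1 + 2643) = √2644 = 2*√661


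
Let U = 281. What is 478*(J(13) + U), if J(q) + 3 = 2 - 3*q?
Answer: 115198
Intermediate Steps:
J(q) = -1 - 3*q (J(q) = -3 + (2 - 3*q) = -1 - 3*q)
478*(J(13) + U) = 478*((-1 - 3*13) + 281) = 478*((-1 - 39) + 281) = 478*(-40 + 281) = 478*241 = 115198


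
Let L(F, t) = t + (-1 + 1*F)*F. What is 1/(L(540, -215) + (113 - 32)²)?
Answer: 1/297406 ≈ 3.3624e-6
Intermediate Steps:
L(F, t) = t + F*(-1 + F) (L(F, t) = t + (-1 + F)*F = t + F*(-1 + F))
1/(L(540, -215) + (113 - 32)²) = 1/((-215 + 540² - 1*540) + (113 - 32)²) = 1/((-215 + 291600 - 540) + 81²) = 1/(290845 + 6561) = 1/297406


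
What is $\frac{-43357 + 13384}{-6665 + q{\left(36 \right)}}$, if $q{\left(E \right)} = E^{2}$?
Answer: $\frac{29973}{5369} \approx 5.5826$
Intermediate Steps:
$\frac{-43357 + 13384}{-6665 + q{\left(36 \right)}} = \frac{-43357 + 13384}{-6665 + 36^{2}} = - \frac{29973}{-6665 + 1296} = - \frac{29973}{-5369} = \left(-29973\right) \left(- \frac{1}{5369}\right) = \frac{29973}{5369}$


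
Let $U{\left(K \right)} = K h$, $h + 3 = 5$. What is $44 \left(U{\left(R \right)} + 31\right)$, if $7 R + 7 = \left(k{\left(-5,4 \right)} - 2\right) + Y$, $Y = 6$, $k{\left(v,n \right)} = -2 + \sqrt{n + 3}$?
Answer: $\frac{9108}{7} + \frac{88 \sqrt{7}}{7} \approx 1334.4$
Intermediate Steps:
$h = 2$ ($h = -3 + 5 = 2$)
$k{\left(v,n \right)} = -2 + \sqrt{3 + n}$
$R = - \frac{5}{7} + \frac{\sqrt{7}}{7}$ ($R = -1 + \frac{\left(\left(-2 + \sqrt{3 + 4}\right) - 2\right) + 6}{7} = -1 + \frac{\left(\left(-2 + \sqrt{7}\right) - 2\right) + 6}{7} = -1 + \frac{\left(-4 + \sqrt{7}\right) + 6}{7} = -1 + \frac{2 + \sqrt{7}}{7} = -1 + \left(\frac{2}{7} + \frac{\sqrt{7}}{7}\right) = - \frac{5}{7} + \frac{\sqrt{7}}{7} \approx -0.33632$)
$U{\left(K \right)} = 2 K$ ($U{\left(K \right)} = K 2 = 2 K$)
$44 \left(U{\left(R \right)} + 31\right) = 44 \left(2 \left(- \frac{5}{7} + \frac{\sqrt{7}}{7}\right) + 31\right) = 44 \left(\left(- \frac{10}{7} + \frac{2 \sqrt{7}}{7}\right) + 31\right) = 44 \left(\frac{207}{7} + \frac{2 \sqrt{7}}{7}\right) = \frac{9108}{7} + \frac{88 \sqrt{7}}{7}$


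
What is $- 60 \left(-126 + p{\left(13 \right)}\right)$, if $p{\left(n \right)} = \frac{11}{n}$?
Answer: $\frac{97620}{13} \approx 7509.2$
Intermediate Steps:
$- 60 \left(-126 + p{\left(13 \right)}\right) = - 60 \left(-126 + \frac{11}{13}\right) = \left(-60\right) \left(- \frac{1627}{13}\right) = \frac{97620}{13}$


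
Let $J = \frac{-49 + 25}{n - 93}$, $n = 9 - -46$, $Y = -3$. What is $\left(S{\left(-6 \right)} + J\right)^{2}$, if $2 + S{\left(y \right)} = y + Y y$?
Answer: $\frac{40804}{361} \approx 113.03$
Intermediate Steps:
$S{\left(y \right)} = -2 - 2 y$ ($S{\left(y \right)} = -2 + \left(y - 3 y\right) = -2 - 2 y$)
$n = 55$ ($n = 9 + 46 = 55$)
$J = \frac{12}{19}$ ($J = \frac{-49 + 25}{55 - 93} = - \frac{24}{-38} = \left(-24\right) \left(- \frac{1}{38}\right) = \frac{12}{19} \approx 0.63158$)
$\left(S{\left(-6 \right)} + J\right)^{2} = \left(\left(-2 - -12\right) + \frac{12}{19}\right)^{2} = \left(\left(-2 + 12\right) + \frac{12}{19}\right)^{2} = \left(10 + \frac{12}{19}\right)^{2} = \left(\frac{202}{19}\right)^{2} = \frac{40804}{361}$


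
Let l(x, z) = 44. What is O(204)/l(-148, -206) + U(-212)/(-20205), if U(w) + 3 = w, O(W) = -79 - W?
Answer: -1141711/177804 ≈ -6.4212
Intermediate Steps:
U(w) = -3 + w
O(204)/l(-148, -206) + U(-212)/(-20205) = (-79 - 1*204)/44 + (-3 - 212)/(-20205) = (-79 - 204)*(1/44) - 215*(-1/20205) = -283*1/44 + 43/4041 = -283/44 + 43/4041 = -1141711/177804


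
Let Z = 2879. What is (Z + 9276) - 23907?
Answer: -11752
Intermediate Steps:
(Z + 9276) - 23907 = (2879 + 9276) - 23907 = 12155 - 23907 = -11752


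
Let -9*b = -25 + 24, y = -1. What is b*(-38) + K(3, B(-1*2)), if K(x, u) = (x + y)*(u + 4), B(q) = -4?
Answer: -38/9 ≈ -4.2222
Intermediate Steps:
K(x, u) = (-1 + x)*(4 + u) (K(x, u) = (x - 1)*(u + 4) = (-1 + x)*(4 + u))
b = ⅑ (b = -(-25 + 24)/9 = -⅑*(-1) = ⅑ ≈ 0.11111)
b*(-38) + K(3, B(-1*2)) = (⅑)*(-38) + (-4 - 1*(-4) + 4*3 - 4*3) = -38/9 + (-4 + 4 + 12 - 12) = -38/9 + 0 = -38/9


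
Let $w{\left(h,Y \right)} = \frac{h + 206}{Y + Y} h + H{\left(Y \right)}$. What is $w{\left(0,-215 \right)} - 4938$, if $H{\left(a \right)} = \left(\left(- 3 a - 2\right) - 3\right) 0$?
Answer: $-4938$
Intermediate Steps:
$H{\left(a \right)} = 0$ ($H{\left(a \right)} = \left(\left(-2 - 3 a\right) - 3\right) 0 = \left(-5 - 3 a\right) 0 = 0$)
$w{\left(h,Y \right)} = \frac{h \left(206 + h\right)}{2 Y}$ ($w{\left(h,Y \right)} = \frac{h + 206}{Y + Y} h + 0 = \frac{206 + h}{2 Y} h + 0 = \frac{h \left(206 + h\right)}{2 Y} + 0 = \frac{h \left(206 + h\right)}{2 Y}$)
$w{\left(0,-215 \right)} - 4938 = \frac{1}{2} \cdot 0 \frac{1}{-215} \left(206 + 0\right) - 4938 = \frac{1}{2} \cdot 0 \left(- \frac{1}{215}\right) 206 - 4938 = 0 - 4938 = -4938$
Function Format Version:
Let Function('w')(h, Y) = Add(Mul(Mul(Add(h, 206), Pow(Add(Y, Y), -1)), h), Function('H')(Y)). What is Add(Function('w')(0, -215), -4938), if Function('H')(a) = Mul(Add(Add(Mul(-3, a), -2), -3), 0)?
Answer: -4938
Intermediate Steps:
Function('H')(a) = 0 (Function('H')(a) = Mul(Add(Add(-2, Mul(-3, a)), -3), 0) = Mul(Add(-5, Mul(-3, a)), 0) = 0)
Function('w')(h, Y) = Mul(Rational(1, 2), h, Pow(Y, -1), Add(206, h)) (Function('w')(h, Y) = Add(Mul(Mul(Add(h, 206), Pow(Add(Y, Y), -1)), h), 0) = Add(Mul(Mul(Add(206, h), Pow(Mul(2, Y), -1)), h), 0) = Add(Mul(Mul(Add(206, h), Mul(Rational(1, 2), Pow(Y, -1))), h), 0) = Add(Mul(Mul(Rational(1, 2), Pow(Y, -1), Add(206, h)), h), 0) = Add(Mul(Rational(1, 2), h, Pow(Y, -1), Add(206, h)), 0) = Mul(Rational(1, 2), h, Pow(Y, -1), Add(206, h)))
Add(Function('w')(0, -215), -4938) = Add(Mul(Rational(1, 2), 0, Pow(-215, -1), Add(206, 0)), -4938) = Add(Mul(Rational(1, 2), 0, Rational(-1, 215), 206), -4938) = Add(0, -4938) = -4938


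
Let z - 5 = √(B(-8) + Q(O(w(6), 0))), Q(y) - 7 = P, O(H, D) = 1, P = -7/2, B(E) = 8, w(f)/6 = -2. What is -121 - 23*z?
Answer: -236 - 23*√46/2 ≈ -314.00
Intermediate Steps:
w(f) = -12 (w(f) = 6*(-2) = -12)
P = -7/2 (P = -7*½ = -7/2 ≈ -3.5000)
Q(y) = 7/2 (Q(y) = 7 - 7/2 = 7/2)
z = 5 + √46/2 (z = 5 + √(8 + 7/2) = 5 + √(23/2) = 5 + √46/2 ≈ 8.3912)
-121 - 23*z = -121 - 23*(5 + √46/2) = -121 + (-115 - 23*√46/2) = -236 - 23*√46/2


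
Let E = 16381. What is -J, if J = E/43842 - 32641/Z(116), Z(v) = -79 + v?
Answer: 1430440625/1622154 ≈ 881.82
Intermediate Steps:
J = -1430440625/1622154 (J = 16381/43842 - 32641/(-79 + 116) = 16381*(1/43842) - 32641/37 = 16381/43842 - 32641*1/37 = 16381/43842 - 32641/37 = -1430440625/1622154 ≈ -881.82)
-J = -1*(-1430440625/1622154) = 1430440625/1622154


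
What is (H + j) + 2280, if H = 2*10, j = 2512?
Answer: 4812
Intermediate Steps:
H = 20
(H + j) + 2280 = (20 + 2512) + 2280 = 2532 + 2280 = 4812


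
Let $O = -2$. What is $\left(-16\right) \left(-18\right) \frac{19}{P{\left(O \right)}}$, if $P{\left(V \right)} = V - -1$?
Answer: $-5472$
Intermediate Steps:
$P{\left(V \right)} = 1 + V$ ($P{\left(V \right)} = V + 1 = 1 + V$)
$\left(-16\right) \left(-18\right) \frac{19}{P{\left(O \right)}} = \left(-16\right) \left(-18\right) \frac{19}{1 - 2} = 288 \frac{19}{-1} = 288 \cdot 19 \left(-1\right) = 288 \left(-19\right) = -5472$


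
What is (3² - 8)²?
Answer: 1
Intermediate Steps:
(3² - 8)² = (9 - 8)² = 1² = 1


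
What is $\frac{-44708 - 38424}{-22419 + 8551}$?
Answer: $\frac{20783}{3467} \approx 5.9945$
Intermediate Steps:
$\frac{-44708 - 38424}{-22419 + 8551} = - \frac{83132}{-13868} = \left(-83132\right) \left(- \frac{1}{13868}\right) = \frac{20783}{3467}$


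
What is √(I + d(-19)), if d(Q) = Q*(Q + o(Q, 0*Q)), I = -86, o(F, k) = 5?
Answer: 6*√5 ≈ 13.416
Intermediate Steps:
d(Q) = Q*(5 + Q) (d(Q) = Q*(Q + 5) = Q*(5 + Q))
√(I + d(-19)) = √(-86 - 19*(5 - 19)) = √(-86 - 19*(-14)) = √(-86 + 266) = √180 = 6*√5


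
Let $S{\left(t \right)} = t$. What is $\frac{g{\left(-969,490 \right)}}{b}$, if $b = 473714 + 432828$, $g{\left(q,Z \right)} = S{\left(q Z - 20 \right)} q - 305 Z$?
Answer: $\frac{229980410}{453271} \approx 507.38$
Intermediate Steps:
$g{\left(q,Z \right)} = - 305 Z + q \left(-20 + Z q\right)$ ($g{\left(q,Z \right)} = \left(q Z - 20\right) q - 305 Z = \left(Z q - 20\right) q - 305 Z = \left(-20 + Z q\right) q - 305 Z = q \left(-20 + Z q\right) - 305 Z = - 305 Z + q \left(-20 + Z q\right)$)
$b = 906542$
$\frac{g{\left(-969,490 \right)}}{b} = \frac{\left(-305\right) 490 - 969 \left(-20 + 490 \left(-969\right)\right)}{906542} = \left(-149450 - 969 \left(-20 - 474810\right)\right) \frac{1}{906542} = \left(-149450 - -460110270\right) \frac{1}{906542} = \left(-149450 + 460110270\right) \frac{1}{906542} = 459960820 \cdot \frac{1}{906542} = \frac{229980410}{453271}$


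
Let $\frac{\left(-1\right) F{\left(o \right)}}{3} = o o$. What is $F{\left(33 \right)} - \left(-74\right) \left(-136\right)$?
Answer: $-13331$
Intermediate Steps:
$F{\left(o \right)} = - 3 o^{2}$ ($F{\left(o \right)} = - 3 o o = - 3 o^{2}$)
$F{\left(33 \right)} - \left(-74\right) \left(-136\right) = - 3 \cdot 33^{2} - \left(-74\right) \left(-136\right) = \left(-3\right) 1089 - 10064 = -3267 - 10064 = -13331$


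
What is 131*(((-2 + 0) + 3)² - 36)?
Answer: -4585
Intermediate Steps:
131*(((-2 + 0) + 3)² - 36) = 131*((-2 + 3)² - 36) = 131*(1² - 36) = 131*(1 - 36) = 131*(-35) = -4585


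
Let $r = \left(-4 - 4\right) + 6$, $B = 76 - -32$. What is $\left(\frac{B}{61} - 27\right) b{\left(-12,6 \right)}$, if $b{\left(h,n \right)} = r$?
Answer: $\frac{3078}{61} \approx 50.459$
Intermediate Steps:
$B = 108$ ($B = 76 + 32 = 108$)
$r = -2$ ($r = -8 + 6 = -2$)
$b{\left(h,n \right)} = -2$
$\left(\frac{B}{61} - 27\right) b{\left(-12,6 \right)} = \left(\frac{108}{61} - 27\right) \left(-2\right) = \left(- \frac{1539}{61}\right) \left(-2\right) = \frac{3078}{61}$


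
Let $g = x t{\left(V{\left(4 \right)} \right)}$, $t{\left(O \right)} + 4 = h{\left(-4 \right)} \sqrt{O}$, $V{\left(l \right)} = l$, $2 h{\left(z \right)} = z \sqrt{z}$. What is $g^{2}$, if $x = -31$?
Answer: $-46128 + 61504 i \approx -46128.0 + 61504.0 i$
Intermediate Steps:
$h{\left(z \right)} = \frac{z^{\frac{3}{2}}}{2}$ ($h{\left(z \right)} = \frac{z \sqrt{z}}{2} = \frac{z^{\frac{3}{2}}}{2}$)
$t{\left(O \right)} = -4 - 4 i \sqrt{O}$ ($t{\left(O \right)} = -4 + \frac{\left(-4\right)^{\frac{3}{2}}}{2} \sqrt{O} = -4 + \frac{\left(-8\right) i}{2} \sqrt{O} = -4 + - 4 i \sqrt{O} = -4 - 4 i \sqrt{O}$)
$g = 124 + 248 i$ ($g = - 31 \left(-4 - 4 i \sqrt{4}\right) = - 31 \left(-4 - 4 i 2\right) = - 31 \left(-4 - 8 i\right) = 124 + 248 i \approx 124.0 + 248.0 i$)
$g^{2} = \left(124 + 248 i\right)^{2}$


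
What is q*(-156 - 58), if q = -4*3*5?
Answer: 12840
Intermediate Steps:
q = -60 (q = -12*5 = -60)
q*(-156 - 58) = -60*(-156 - 58) = -60*(-214) = 12840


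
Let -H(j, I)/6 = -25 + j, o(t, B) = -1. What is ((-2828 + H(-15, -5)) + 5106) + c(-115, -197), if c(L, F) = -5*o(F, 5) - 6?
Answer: 2517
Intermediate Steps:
H(j, I) = 150 - 6*j (H(j, I) = -6*(-25 + j) = 150 - 6*j)
c(L, F) = -1 (c(L, F) = -5*(-1) - 6 = 5 - 6 = -1)
((-2828 + H(-15, -5)) + 5106) + c(-115, -197) = ((-2828 + (150 - 6*(-15))) + 5106) - 1 = ((-2828 + (150 + 90)) + 5106) - 1 = ((-2828 + 240) + 5106) - 1 = (-2588 + 5106) - 1 = 2518 - 1 = 2517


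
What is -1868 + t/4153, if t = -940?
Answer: -7758744/4153 ≈ -1868.2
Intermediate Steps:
-1868 + t/4153 = -1868 - 940/4153 = -7758744/4153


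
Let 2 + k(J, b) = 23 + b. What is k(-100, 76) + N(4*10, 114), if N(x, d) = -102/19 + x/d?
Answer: 5243/57 ≈ 91.982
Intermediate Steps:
k(J, b) = 21 + b (k(J, b) = -2 + (23 + b) = 21 + b)
N(x, d) = -102/19 + x/d (N(x, d) = -102*1/19 + x/d = -102/19 + x/d)
k(-100, 76) + N(4*10, 114) = (21 + 76) + (-102/19 + (4*10)/114) = 97 + (-102/19 + 40*(1/114)) = 97 + (-102/19 + 20/57) = 97 - 286/57 = 5243/57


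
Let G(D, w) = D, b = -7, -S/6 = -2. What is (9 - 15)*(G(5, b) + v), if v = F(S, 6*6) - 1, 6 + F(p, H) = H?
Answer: -204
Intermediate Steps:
S = 12 (S = -6*(-2) = 12)
F(p, H) = -6 + H
v = 29 (v = (-6 + 6*6) - 1 = (-6 + 36) - 1 = 30 - 1 = 29)
(9 - 15)*(G(5, b) + v) = (9 - 15)*(5 + 29) = -6*34 = -204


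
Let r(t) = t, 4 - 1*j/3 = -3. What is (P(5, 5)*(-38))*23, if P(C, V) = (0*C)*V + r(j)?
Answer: -18354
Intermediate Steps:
j = 21 (j = 12 - 3*(-3) = 12 + 9 = 21)
P(C, V) = 21 (P(C, V) = (0*C)*V + 21 = 0*V + 21 = 0 + 21 = 21)
(P(5, 5)*(-38))*23 = (21*(-38))*23 = -798*23 = -18354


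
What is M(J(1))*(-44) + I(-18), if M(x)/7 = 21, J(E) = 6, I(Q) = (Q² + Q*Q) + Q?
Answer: -5838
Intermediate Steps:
I(Q) = Q + 2*Q² (I(Q) = (Q² + Q²) + Q = 2*Q² + Q = Q + 2*Q²)
M(x) = 147 (M(x) = 7*21 = 147)
M(J(1))*(-44) + I(-18) = 147*(-44) - 18*(1 + 2*(-18)) = -6468 - 18*(1 - 36) = -6468 - 18*(-35) = -6468 + 630 = -5838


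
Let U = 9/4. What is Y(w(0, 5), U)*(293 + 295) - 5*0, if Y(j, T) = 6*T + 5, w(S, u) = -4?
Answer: 10878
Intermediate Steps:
U = 9/4 (U = 9*(1/4) = 9/4 ≈ 2.2500)
Y(j, T) = 5 + 6*T
Y(w(0, 5), U)*(293 + 295) - 5*0 = (5 + 6*(9/4))*(293 + 295) - 5*0 = (5 + 27/2)*588 + 0 = (37/2)*588 + 0 = 10878 + 0 = 10878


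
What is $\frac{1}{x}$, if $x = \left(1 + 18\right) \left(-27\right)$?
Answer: $- \frac{1}{513} \approx -0.0019493$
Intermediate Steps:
$x = -513$ ($x = 19 \left(-27\right) = -513$)
$\frac{1}{x} = \frac{1}{-513} = - \frac{1}{513}$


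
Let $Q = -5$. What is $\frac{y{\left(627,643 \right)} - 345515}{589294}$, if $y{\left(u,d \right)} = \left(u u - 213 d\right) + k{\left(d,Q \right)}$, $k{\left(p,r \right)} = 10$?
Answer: $- \frac{89335}{589294} \approx -0.1516$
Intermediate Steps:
$y{\left(u,d \right)} = 10 + u^{2} - 213 d$ ($y{\left(u,d \right)} = \left(u u - 213 d\right) + 10 = \left(u^{2} - 213 d\right) + 10 = 10 + u^{2} - 213 d$)
$\frac{y{\left(627,643 \right)} - 345515}{589294} = \frac{\left(10 + 627^{2} - 136959\right) - 345515}{589294} = \left(\left(10 + 393129 - 136959\right) - 345515\right) \frac{1}{589294} = \left(256180 - 345515\right) \frac{1}{589294} = \left(-89335\right) \frac{1}{589294} = - \frac{89335}{589294}$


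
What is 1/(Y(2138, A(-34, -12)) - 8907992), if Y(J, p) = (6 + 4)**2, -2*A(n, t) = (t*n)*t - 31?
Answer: -1/8907892 ≈ -1.1226e-7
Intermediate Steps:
A(n, t) = 31/2 - n*t**2/2 (A(n, t) = -((t*n)*t - 31)/2 = -((n*t)*t - 31)/2 = -(n*t**2 - 31)/2 = -(-31 + n*t**2)/2 = 31/2 - n*t**2/2)
Y(J, p) = 100 (Y(J, p) = 10**2 = 100)
1/(Y(2138, A(-34, -12)) - 8907992) = 1/(100 - 8907992) = 1/(-8907892) = -1/8907892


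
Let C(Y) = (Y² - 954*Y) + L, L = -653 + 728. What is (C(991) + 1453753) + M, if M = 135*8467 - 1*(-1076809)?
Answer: 3710349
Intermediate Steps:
L = 75
M = 2219854 (M = 1143045 + 1076809 = 2219854)
C(Y) = 75 + Y² - 954*Y (C(Y) = (Y² - 954*Y) + 75 = 75 + Y² - 954*Y)
(C(991) + 1453753) + M = ((75 + 991² - 954*991) + 1453753) + 2219854 = ((75 + 982081 - 945414) + 1453753) + 2219854 = (36742 + 1453753) + 2219854 = 1490495 + 2219854 = 3710349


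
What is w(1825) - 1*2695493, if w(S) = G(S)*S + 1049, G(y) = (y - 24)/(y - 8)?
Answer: -4892517923/1817 ≈ -2.6926e+6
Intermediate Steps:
G(y) = (-24 + y)/(-8 + y)
w(S) = 1049 + S*(-24 + S)/(-8 + S) (w(S) = ((-24 + S)/(-8 + S))*S + 1049 = S*(-24 + S)/(-8 + S) + 1049 = 1049 + S*(-24 + S)/(-8 + S))
w(1825) - 1*2695493 = (-8392 + 1825² + 1025*1825)/(-8 + 1825) - 1*2695493 = (-8392 + 3330625 + 1870625)/1817 - 2695493 = (1/1817)*5192858 - 2695493 = 5192858/1817 - 2695493 = -4892517923/1817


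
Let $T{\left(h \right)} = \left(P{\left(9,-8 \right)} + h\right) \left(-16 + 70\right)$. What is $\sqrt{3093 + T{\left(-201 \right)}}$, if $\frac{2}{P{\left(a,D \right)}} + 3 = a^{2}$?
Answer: $\frac{5 i \sqrt{52455}}{13} \approx 88.089 i$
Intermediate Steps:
$P{\left(a,D \right)} = \frac{2}{-3 + a^{2}}$
$T{\left(h \right)} = \frac{18}{13} + 54 h$ ($T{\left(h \right)} = \left(\frac{2}{-3 + 9^{2}} + h\right) \left(-16 + 70\right) = \left(\frac{2}{-3 + 81} + h\right) 54 = \left(\frac{2}{78} + h\right) 54 = \left(2 \cdot \frac{1}{78} + h\right) 54 = \left(\frac{1}{39} + h\right) 54 = \frac{18}{13} + 54 h$)
$\sqrt{3093 + T{\left(-201 \right)}} = \sqrt{3093 + \left(\frac{18}{13} + 54 \left(-201\right)\right)} = \sqrt{3093 + \left(\frac{18}{13} - 10854\right)} = \sqrt{3093 - \frac{141084}{13}} = \sqrt{- \frac{100875}{13}} = \frac{5 i \sqrt{52455}}{13}$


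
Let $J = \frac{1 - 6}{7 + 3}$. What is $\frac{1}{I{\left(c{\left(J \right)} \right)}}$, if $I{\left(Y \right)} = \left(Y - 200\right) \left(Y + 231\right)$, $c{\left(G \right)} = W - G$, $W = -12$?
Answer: $- \frac{4}{185697} \approx -2.154 \cdot 10^{-5}$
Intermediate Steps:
$J = - \frac{1}{2}$ ($J = - \frac{5}{10} = \left(-5\right) \frac{1}{10} = - \frac{1}{2} \approx -0.5$)
$c{\left(G \right)} = -12 - G$
$I{\left(Y \right)} = \left(-200 + Y\right) \left(231 + Y\right)$
$\frac{1}{I{\left(c{\left(J \right)} \right)}} = \frac{1}{-46200 + \left(-12 - - \frac{1}{2}\right)^{2} + 31 \left(-12 - - \frac{1}{2}\right)} = \frac{1}{-46200 + \left(-12 + \frac{1}{2}\right)^{2} + 31 \left(-12 + \frac{1}{2}\right)} = \frac{1}{-46200 + \left(- \frac{23}{2}\right)^{2} + 31 \left(- \frac{23}{2}\right)} = \frac{1}{-46200 + \frac{529}{4} - \frac{713}{2}} = \frac{1}{- \frac{185697}{4}} = - \frac{4}{185697}$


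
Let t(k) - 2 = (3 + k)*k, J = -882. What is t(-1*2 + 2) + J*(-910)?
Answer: 802622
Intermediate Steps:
t(k) = 2 + k*(3 + k) (t(k) = 2 + (3 + k)*k = 2 + k*(3 + k))
t(-1*2 + 2) + J*(-910) = (2 + (-1*2 + 2)**2 + 3*(-1*2 + 2)) - 882*(-910) = (2 + (-2 + 2)**2 + 3*(-2 + 2)) + 802620 = (2 + 0**2 + 3*0) + 802620 = (2 + 0 + 0) + 802620 = 2 + 802620 = 802622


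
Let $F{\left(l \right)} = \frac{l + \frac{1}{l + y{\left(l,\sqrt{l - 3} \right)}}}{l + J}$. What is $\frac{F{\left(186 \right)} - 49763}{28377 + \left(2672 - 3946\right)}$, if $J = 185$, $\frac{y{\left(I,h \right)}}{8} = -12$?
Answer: $- \frac{1661569829}{904969170} \approx -1.8361$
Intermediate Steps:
$y{\left(I,h \right)} = -96$ ($y{\left(I,h \right)} = 8 \left(-12\right) = -96$)
$F{\left(l \right)} = \frac{l + \frac{1}{-96 + l}}{185 + l}$ ($F{\left(l \right)} = \frac{l + \frac{1}{l - 96}}{l + 185} = \frac{l + \frac{1}{-96 + l}}{185 + l}$)
$\frac{F{\left(186 \right)} - 49763}{28377 + \left(2672 - 3946\right)} = \frac{\frac{1 + 186^{2} - 17856}{-17760 + 186^{2} + 89 \cdot 186} - 49763}{28377 + \left(2672 - 3946\right)} = \frac{\frac{1 + 34596 - 17856}{-17760 + 34596 + 16554} - 49763}{28377 - 1274} = \frac{\frac{1}{33390} \cdot 16741 - 49763}{27103} = \left(\frac{1}{33390} \cdot 16741 - 49763\right) \frac{1}{27103} = \left(\frac{16741}{33390} - 49763\right) \frac{1}{27103} = \left(- \frac{1661569829}{33390}\right) \frac{1}{27103} = - \frac{1661569829}{904969170}$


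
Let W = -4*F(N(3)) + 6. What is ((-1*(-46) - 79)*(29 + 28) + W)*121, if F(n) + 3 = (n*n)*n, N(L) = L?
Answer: -238491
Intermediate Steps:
F(n) = -3 + n³ (F(n) = -3 + (n*n)*n = -3 + n²*n = -3 + n³)
W = -90 (W = -4*(-3 + 3³) + 6 = -4*(-3 + 27) + 6 = -4*24 + 6 = -96 + 6 = -90)
((-1*(-46) - 79)*(29 + 28) + W)*121 = ((-1*(-46) - 79)*(29 + 28) - 90)*121 = ((46 - 79)*57 - 90)*121 = (-33*57 - 90)*121 = (-1881 - 90)*121 = -1971*121 = -238491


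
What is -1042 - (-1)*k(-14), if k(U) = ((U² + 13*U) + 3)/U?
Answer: -14605/14 ≈ -1043.2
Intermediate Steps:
k(U) = (3 + U² + 13*U)/U
-1042 - (-1)*k(-14) = -1042 - (-1)*(13 - 14 + 3/(-14)) = -1042 - (-1)*(13 - 14 + 3*(-1/14)) = -1042 - (-1)*(13 - 14 - 3/14) = -1042 - (-1)*(-17)/14 = -1042 - 1*17/14 = -1042 - 17/14 = -14605/14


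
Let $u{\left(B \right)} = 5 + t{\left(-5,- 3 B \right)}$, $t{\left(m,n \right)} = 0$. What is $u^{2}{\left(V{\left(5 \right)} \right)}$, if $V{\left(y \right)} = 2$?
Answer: $25$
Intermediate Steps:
$u{\left(B \right)} = 5$ ($u{\left(B \right)} = 5 + 0 = 5$)
$u^{2}{\left(V{\left(5 \right)} \right)} = 5^{2} = 25$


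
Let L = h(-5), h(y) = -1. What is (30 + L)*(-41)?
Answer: -1189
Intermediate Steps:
L = -1
(30 + L)*(-41) = (30 - 1)*(-41) = 29*(-41) = -1189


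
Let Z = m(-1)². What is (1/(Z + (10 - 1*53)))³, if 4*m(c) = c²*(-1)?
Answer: -4096/324242703 ≈ -1.2633e-5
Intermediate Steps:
m(c) = -c²/4 (m(c) = (c²*(-1))/4 = (-c²)/4 = -c²/4)
Z = 1/16 (Z = (-¼*(-1)²)² = (-¼*1)² = (-¼)² = 1/16 ≈ 0.062500)
(1/(Z + (10 - 1*53)))³ = (1/(1/16 + (10 - 1*53)))³ = (1/(1/16 + (10 - 53)))³ = (1/(1/16 - 43))³ = (1/(-687/16))³ = (-16/687)³ = -4096/324242703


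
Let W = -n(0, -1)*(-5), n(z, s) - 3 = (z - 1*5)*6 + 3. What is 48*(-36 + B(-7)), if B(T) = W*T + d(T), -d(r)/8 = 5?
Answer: 36672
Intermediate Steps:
d(r) = -40 (d(r) = -8*5 = -40)
n(z, s) = -24 + 6*z (n(z, s) = 3 + ((z - 1*5)*6 + 3) = 3 + ((z - 5)*6 + 3) = 3 + ((-5 + z)*6 + 3) = 3 + ((-30 + 6*z) + 3) = 3 + (-27 + 6*z) = -24 + 6*z)
W = -120 (W = -(-24 + 6*0)*(-5) = -(-24 + 0)*(-5) = -1*(-24)*(-5) = 24*(-5) = -120)
B(T) = -40 - 120*T (B(T) = -120*T - 40 = -40 - 120*T)
48*(-36 + B(-7)) = 48*(-36 + (-40 - 120*(-7))) = 48*(-36 + (-40 + 840)) = 48*(-36 + 800) = 48*764 = 36672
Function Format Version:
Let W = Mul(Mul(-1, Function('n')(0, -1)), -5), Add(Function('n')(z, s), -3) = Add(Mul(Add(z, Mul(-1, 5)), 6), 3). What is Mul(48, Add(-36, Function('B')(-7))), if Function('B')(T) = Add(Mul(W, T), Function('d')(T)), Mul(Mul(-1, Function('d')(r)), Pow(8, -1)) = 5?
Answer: 36672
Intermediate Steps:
Function('d')(r) = -40 (Function('d')(r) = Mul(-8, 5) = -40)
Function('n')(z, s) = Add(-24, Mul(6, z)) (Function('n')(z, s) = Add(3, Add(Mul(Add(z, Mul(-1, 5)), 6), 3)) = Add(3, Add(Mul(Add(z, -5), 6), 3)) = Add(3, Add(Mul(Add(-5, z), 6), 3)) = Add(3, Add(Add(-30, Mul(6, z)), 3)) = Add(3, Add(-27, Mul(6, z))) = Add(-24, Mul(6, z)))
W = -120 (W = Mul(Mul(-1, Add(-24, Mul(6, 0))), -5) = Mul(Mul(-1, Add(-24, 0)), -5) = Mul(Mul(-1, -24), -5) = Mul(24, -5) = -120)
Function('B')(T) = Add(-40, Mul(-120, T)) (Function('B')(T) = Add(Mul(-120, T), -40) = Add(-40, Mul(-120, T)))
Mul(48, Add(-36, Function('B')(-7))) = Mul(48, Add(-36, Add(-40, Mul(-120, -7)))) = Mul(48, Add(-36, Add(-40, 840))) = Mul(48, Add(-36, 800)) = Mul(48, 764) = 36672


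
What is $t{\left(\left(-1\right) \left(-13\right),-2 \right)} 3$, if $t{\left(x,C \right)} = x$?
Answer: $39$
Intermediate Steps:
$t{\left(\left(-1\right) \left(-13\right),-2 \right)} 3 = \left(-1\right) \left(-13\right) 3 = 13 \cdot 3 = 39$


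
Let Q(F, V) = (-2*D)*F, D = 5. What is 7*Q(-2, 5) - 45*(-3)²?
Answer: -265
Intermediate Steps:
Q(F, V) = -10*F (Q(F, V) = (-2*5)*F = -10*F)
7*Q(-2, 5) - 45*(-3)² = 7*(-10*(-2)) - 45*(-3)² = 7*20 - 45*9 = 140 - 405 = -265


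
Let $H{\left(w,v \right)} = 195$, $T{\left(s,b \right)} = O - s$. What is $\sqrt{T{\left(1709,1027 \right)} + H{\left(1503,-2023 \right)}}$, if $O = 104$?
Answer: $i \sqrt{1410} \approx 37.55 i$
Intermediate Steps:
$T{\left(s,b \right)} = 104 - s$
$\sqrt{T{\left(1709,1027 \right)} + H{\left(1503,-2023 \right)}} = \sqrt{\left(104 - 1709\right) + 195} = \sqrt{-1605 + 195} = \sqrt{-1410} = i \sqrt{1410}$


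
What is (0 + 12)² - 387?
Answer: -243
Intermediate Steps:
(0 + 12)² - 387 = 12² - 387 = 144 - 387 = -243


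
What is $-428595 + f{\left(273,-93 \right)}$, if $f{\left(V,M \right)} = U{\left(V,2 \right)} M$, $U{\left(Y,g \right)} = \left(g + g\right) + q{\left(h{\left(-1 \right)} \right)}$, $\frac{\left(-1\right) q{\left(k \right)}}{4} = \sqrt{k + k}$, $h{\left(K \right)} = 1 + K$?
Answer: $-428967$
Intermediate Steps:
$q{\left(k \right)} = - 4 \sqrt{2} \sqrt{k}$ ($q{\left(k \right)} = - 4 \sqrt{k + k} = - 4 \sqrt{2 k} = - 4 \sqrt{2} \sqrt{k}$)
$U{\left(Y,g \right)} = 2 g$ ($U{\left(Y,g \right)} = \left(g + g\right) - 4 \sqrt{2} \sqrt{1 - 1} = 2 g - 4 \sqrt{2} \sqrt{0} = 2 g - 4 \sqrt{2} \cdot 0 = 2 g + 0 = 2 g$)
$f{\left(V,M \right)} = 4 M$ ($f{\left(V,M \right)} = 2 \cdot 2 M = 4 M$)
$-428595 + f{\left(273,-93 \right)} = -428595 + 4 \left(-93\right) = -428595 - 372 = -428967$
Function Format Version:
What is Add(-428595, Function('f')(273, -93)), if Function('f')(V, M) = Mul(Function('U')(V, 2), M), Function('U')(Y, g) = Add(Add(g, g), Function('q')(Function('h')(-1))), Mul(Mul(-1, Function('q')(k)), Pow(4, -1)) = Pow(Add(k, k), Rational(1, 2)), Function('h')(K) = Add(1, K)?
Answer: -428967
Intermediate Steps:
Function('q')(k) = Mul(-4, Pow(2, Rational(1, 2)), Pow(k, Rational(1, 2))) (Function('q')(k) = Mul(-4, Pow(Add(k, k), Rational(1, 2))) = Mul(-4, Pow(Mul(2, k), Rational(1, 2))) = Mul(-4, Mul(Pow(2, Rational(1, 2)), Pow(k, Rational(1, 2)))) = Mul(-4, Pow(2, Rational(1, 2)), Pow(k, Rational(1, 2))))
Function('U')(Y, g) = Mul(2, g) (Function('U')(Y, g) = Add(Add(g, g), Mul(-4, Pow(2, Rational(1, 2)), Pow(Add(1, -1), Rational(1, 2)))) = Add(Mul(2, g), Mul(-4, Pow(2, Rational(1, 2)), Pow(0, Rational(1, 2)))) = Add(Mul(2, g), Mul(-4, Pow(2, Rational(1, 2)), 0)) = Add(Mul(2, g), 0) = Mul(2, g))
Function('f')(V, M) = Mul(4, M) (Function('f')(V, M) = Mul(Mul(2, 2), M) = Mul(4, M))
Add(-428595, Function('f')(273, -93)) = Add(-428595, Mul(4, -93)) = Add(-428595, -372) = -428967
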